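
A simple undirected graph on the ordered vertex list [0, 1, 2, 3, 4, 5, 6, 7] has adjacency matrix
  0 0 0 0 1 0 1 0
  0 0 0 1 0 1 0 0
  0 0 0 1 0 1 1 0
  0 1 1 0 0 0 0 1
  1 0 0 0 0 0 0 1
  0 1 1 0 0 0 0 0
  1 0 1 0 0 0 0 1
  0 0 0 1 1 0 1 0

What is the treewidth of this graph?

A width-2 tree decomposition is:
Bags: B1 = {0, 4, 7}  B2 = {0, 6, 7}  B3 = {3, 6, 7}  B4 = {2, 3, 6}  B5 = {1, 2, 3}  B6 = {1, 2, 5}
Tree: B1–B2, B2–B3, B3–B4, B4–B5, B5–B6
Each bag holds 3 vertices, so the decomposition has width 2, which upper-bounds the treewidth. For the lower bound, G contains the cycle 4–0–6–7–4, so G is not a forest; only forests have treewidth ≤ 1, hence tw(G) ≥ 2. Combining the bounds, tw(G) = 2.

2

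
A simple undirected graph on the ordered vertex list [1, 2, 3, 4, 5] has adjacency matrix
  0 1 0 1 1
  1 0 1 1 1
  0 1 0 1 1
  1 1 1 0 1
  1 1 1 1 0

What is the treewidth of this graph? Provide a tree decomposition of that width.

The largest bag has 4 vertices, giving width 3; this decomposition certifies tw(G) ≤ 3. For the lower bound, the 4 vertices {1, 2, 4, 5} are pairwise adjacent, and any tree decomposition puts a clique entirely inside one bag — forcing width ≥ 3. The upper and lower bounds meet at 3, so that is the treewidth.

Treewidth 3.
One optimal decomposition is:
Bags: B1 = {2, 3, 4, 5}  B2 = {1, 2, 4, 5}
Tree: B1–B2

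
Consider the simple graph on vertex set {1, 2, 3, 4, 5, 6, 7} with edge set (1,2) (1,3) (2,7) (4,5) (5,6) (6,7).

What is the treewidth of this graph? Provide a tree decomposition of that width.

The largest bag has 2 vertices, giving width 1; this decomposition certifies tw(G) ≤ 1. G has an edge, so its treewidth is at least 1. Hence tw(G) = 1 exactly.

Treewidth 1.
One such decomposition:
Bags: B1 = {4, 5}  B2 = {5, 6}  B3 = {6, 7}  B4 = {2, 7}  B5 = {1, 2}  B6 = {1, 3}
Tree: B1–B2, B2–B3, B3–B4, B4–B5, B5–B6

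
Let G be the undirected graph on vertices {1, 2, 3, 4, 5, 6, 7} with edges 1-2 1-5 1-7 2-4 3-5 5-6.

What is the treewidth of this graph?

A width-1 tree decomposition is:
Bags: B1 = {1, 2}  B2 = {1, 5}  B3 = {5, 6}  B4 = {1, 7}  B5 = {2, 4}  B6 = {3, 5}
Tree: B1–B2, B2–B3, B2–B4, B1–B5, B2–B6
Each bag holds 2 vertices, so the decomposition has width 1, which upper-bounds the treewidth. Any graph with an edge has treewidth ≥ 1, and G has the edge 1–2. Therefore the treewidth is 1.

1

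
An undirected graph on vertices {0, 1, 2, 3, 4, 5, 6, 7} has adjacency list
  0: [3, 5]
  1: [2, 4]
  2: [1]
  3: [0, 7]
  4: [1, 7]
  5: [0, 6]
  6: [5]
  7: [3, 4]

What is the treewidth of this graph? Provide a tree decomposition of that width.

The largest bag has 2 vertices, giving width 1; this decomposition certifies tw(G) ≤ 1. G has an edge, so its treewidth is at least 1. Combining the bounds, tw(G) = 1.

Treewidth 1.
One optimal decomposition is:
Bags: B1 = {5, 6}  B2 = {0, 5}  B3 = {0, 3}  B4 = {3, 7}  B5 = {4, 7}  B6 = {1, 4}  B7 = {1, 2}
Tree: B1–B2, B2–B3, B3–B4, B4–B5, B5–B6, B6–B7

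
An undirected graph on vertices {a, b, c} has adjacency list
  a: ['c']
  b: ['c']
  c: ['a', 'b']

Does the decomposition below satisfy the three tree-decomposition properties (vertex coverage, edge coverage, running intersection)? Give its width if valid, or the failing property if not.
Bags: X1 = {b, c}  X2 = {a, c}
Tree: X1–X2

Yes; width 1.

Checking the three conditions: (i) the bags cover all of {a, b, c}; (ii) for each edge, some bag contains both endpoints; (iii) the bags containing any fixed vertex form a subtree. All hold, so the decomposition is valid with width 2 − 1 = 1.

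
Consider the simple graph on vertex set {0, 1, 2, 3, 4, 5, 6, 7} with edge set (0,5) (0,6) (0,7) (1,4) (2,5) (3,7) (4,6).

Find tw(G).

A width-1 tree decomposition is:
Bags: B1 = {0, 6}  B2 = {0, 7}  B3 = {3, 7}  B4 = {4, 6}  B5 = {0, 5}  B6 = {2, 5}  B7 = {1, 4}
Tree: B1–B2, B2–B3, B1–B4, B2–B5, B5–B6, B4–B7
Each bag holds 2 vertices, so the decomposition has width 1, which upper-bounds the treewidth. G has an edge, so its treewidth is at least 1. Combining the bounds, tw(G) = 1.

1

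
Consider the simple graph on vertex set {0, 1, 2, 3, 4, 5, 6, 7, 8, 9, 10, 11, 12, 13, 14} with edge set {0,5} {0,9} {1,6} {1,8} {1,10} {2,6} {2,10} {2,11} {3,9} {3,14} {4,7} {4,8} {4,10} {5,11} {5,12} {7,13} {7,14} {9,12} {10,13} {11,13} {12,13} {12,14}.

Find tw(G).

3

A width-3 tree decomposition is:
Bags: B1 = {1, 4, 6, 8}  B2 = {1, 4, 6, 10}  B3 = {2, 4, 6, 10}  B4 = {2, 4, 7, 10}  B5 = {2, 7, 10, 13}  B6 = {2, 7, 11, 13}  B7 = {7, 11, 13, 14}  B8 = {11, 12, 13, 14}  B9 = {5, 11, 12, 14}  B10 = {3, 5, 12, 14}  B11 = {3, 5, 9, 12}  B12 = {0, 3, 5, 9}
Tree: B1–B2, B2–B3, B3–B4, B4–B5, B5–B6, B6–B7, B7–B8, B8–B9, B9–B10, B10–B11, B11–B12
Every bag has size at most 4, so the width is 4 − 1 = 3 and tw(G) ≤ 3. For the lower bound: the 4 vertex sets {1,6,8}, {4}, {10}, {2,7,11,13} are disjoint, each induces a connected subgraph, and every pair is joined by at least one edge of G. Contracting each set to a single vertex therefore yields K_{4} as a minor, and since treewidth is minor-monotone, tw(G) ≥ tw(K_{4}) = 3. Hence tw(G) = 3 exactly.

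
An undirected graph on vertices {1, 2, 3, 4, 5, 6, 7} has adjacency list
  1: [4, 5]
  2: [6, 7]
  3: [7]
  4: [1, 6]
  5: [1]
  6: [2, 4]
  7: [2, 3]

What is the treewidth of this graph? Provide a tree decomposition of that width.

The largest bag has 2 vertices, giving width 1; this decomposition certifies tw(G) ≤ 1. Since G has at least one edge (e.g. 5–1), it is not an edgeless graph, so tw(G) ≥ 1. The upper and lower bounds meet at 1, so that is the treewidth.

Treewidth 1.
One such decomposition:
Bags: B1 = {1, 5}  B2 = {1, 4}  B3 = {4, 6}  B4 = {2, 6}  B5 = {2, 7}  B6 = {3, 7}
Tree: B1–B2, B2–B3, B3–B4, B4–B5, B5–B6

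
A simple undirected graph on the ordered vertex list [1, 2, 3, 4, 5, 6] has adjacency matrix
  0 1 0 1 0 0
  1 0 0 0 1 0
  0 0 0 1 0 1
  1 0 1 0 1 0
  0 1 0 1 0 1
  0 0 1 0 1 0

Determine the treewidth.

2

A width-2 tree decomposition is:
Bags: B1 = {3, 4, 6}  B2 = {4, 5, 6}  B3 = {1, 4, 5}  B4 = {1, 2, 5}
Tree: B1–B2, B2–B3, B3–B4
Each bag holds 3 vertices, so the decomposition has width 2, which upper-bounds the treewidth. For the lower bound, G contains the cycle 3–6–5–4–3, so G is not a forest; only forests have treewidth ≤ 1, hence tw(G) ≥ 2. The upper and lower bounds meet at 2, so that is the treewidth.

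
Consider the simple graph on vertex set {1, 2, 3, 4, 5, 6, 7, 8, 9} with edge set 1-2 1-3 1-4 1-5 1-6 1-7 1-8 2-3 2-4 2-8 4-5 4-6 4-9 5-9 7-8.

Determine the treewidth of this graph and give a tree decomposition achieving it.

Every bag has size at most 3, so the width is 3 − 1 = 2 and tw(G) ≤ 2. For the lower bound, the 3 vertices {1, 2, 8} are pairwise adjacent, and any tree decomposition puts a clique entirely inside one bag — forcing width ≥ 2. Therefore the treewidth is 2.

Treewidth 2.
One such decomposition:
Bags: B1 = {1, 2, 4}  B2 = {1, 4, 5}  B3 = {1, 2, 8}  B4 = {1, 4, 6}  B5 = {1, 2, 3}  B6 = {4, 5, 9}  B7 = {1, 7, 8}
Tree: B1–B2, B1–B3, B2–B4, B1–B5, B2–B6, B3–B7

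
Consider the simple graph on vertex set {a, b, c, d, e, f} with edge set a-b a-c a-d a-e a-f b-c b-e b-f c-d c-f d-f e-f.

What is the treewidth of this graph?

A width-3 tree decomposition is:
Bags: B1 = {a, c, d, f}  B2 = {a, b, c, f}  B3 = {a, b, e, f}
Tree: B1–B2, B2–B3
The largest bag has 4 vertices, giving width 3; this decomposition certifies tw(G) ≤ 3. For the lower bound, the 4 vertices {a, b, e, f} are pairwise adjacent, and any tree decomposition puts a clique entirely inside one bag — forcing width ≥ 3. Therefore the treewidth is 3.

3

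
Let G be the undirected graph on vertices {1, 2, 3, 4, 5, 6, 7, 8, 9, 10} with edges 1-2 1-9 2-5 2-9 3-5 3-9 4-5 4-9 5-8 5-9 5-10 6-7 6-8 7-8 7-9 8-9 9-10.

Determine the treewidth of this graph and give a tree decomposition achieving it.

Treewidth 2.
One optimal decomposition is:
Bags: B1 = {2, 5, 9}  B2 = {4, 5, 9}  B3 = {5, 9, 10}  B4 = {5, 8, 9}  B5 = {3, 5, 9}  B6 = {1, 2, 9}  B7 = {7, 8, 9}  B8 = {6, 7, 8}
Tree: B1–B2, B2–B3, B1–B4, B4–B5, B1–B6, B4–B7, B7–B8

Each bag holds 3 vertices, so the decomposition has width 2, which upper-bounds the treewidth. For the lower bound, the 3 vertices {1, 2, 9} are pairwise adjacent, and any tree decomposition puts a clique entirely inside one bag — forcing width ≥ 2. Combining the bounds, tw(G) = 2.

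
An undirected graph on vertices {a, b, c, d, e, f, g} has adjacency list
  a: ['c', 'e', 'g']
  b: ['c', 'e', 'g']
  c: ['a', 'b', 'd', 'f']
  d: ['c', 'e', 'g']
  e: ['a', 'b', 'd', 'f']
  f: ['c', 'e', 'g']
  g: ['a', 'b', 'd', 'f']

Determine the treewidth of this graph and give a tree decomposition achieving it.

Treewidth 3.
Bags: B1 = {c, e, f, g}  B2 = {a, c, e, g}  B3 = {b, c, e, g}  B4 = {c, d, e, g}
Tree: B1–B2, B2–B3, B3–B4

Each bag holds 4 vertices, so the decomposition has width 3, which upper-bounds the treewidth. For the lower bound: the 4 vertex sets {c,f}, {a,e}, {g}, {b} are disjoint, each induces a connected subgraph, and every pair is joined by at least one edge of G. Contracting each set to a single vertex therefore yields K_{4} as a minor, and since treewidth is minor-monotone, tw(G) ≥ tw(K_{4}) = 3. Hence tw(G) = 3 exactly.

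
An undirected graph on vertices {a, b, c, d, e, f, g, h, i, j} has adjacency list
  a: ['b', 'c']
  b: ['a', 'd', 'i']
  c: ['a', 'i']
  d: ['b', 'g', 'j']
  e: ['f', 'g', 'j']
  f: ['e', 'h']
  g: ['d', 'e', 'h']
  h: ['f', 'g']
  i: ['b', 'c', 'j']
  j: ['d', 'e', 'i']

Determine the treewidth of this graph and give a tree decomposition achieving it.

Treewidth 2.
One optimal decomposition is:
Bags: B1 = {e, f, h}  B2 = {e, g, h}  B3 = {e, g, j}  B4 = {d, g, j}  B5 = {d, i, j}  B6 = {b, d, i}  B7 = {b, c, i}  B8 = {a, b, c}
Tree: B1–B2, B2–B3, B3–B4, B4–B5, B5–B6, B6–B7, B7–B8

Each bag holds 3 vertices, so the decomposition has width 2, which upper-bounds the treewidth. The edges f–h–g–e–f form a cycle, so G is not a tree and its treewidth is at least 2. Therefore the treewidth is 2.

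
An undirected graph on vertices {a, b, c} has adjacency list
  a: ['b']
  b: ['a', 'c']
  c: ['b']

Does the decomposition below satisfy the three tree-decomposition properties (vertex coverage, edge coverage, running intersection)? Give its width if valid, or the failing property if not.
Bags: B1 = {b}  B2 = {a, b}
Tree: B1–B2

No — vertex c appears in no bag.

A tree decomposition must satisfy three properties: every vertex lies in some bag; for every edge, both endpoints lie together in some bag; and for every vertex, the bags containing it form a connected subtree. Here vertex c appears in no bag, so the decomposition is invalid.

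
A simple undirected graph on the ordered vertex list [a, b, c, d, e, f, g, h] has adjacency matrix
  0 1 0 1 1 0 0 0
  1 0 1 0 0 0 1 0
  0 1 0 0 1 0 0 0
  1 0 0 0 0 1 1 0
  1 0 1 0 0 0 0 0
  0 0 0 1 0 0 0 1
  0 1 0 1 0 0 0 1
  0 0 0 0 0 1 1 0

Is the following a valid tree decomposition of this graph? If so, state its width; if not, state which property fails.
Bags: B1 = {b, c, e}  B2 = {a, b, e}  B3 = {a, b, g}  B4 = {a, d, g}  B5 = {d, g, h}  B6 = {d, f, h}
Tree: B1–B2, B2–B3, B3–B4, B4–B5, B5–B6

Checking the three conditions: (i) the bags cover all of {a, b, c, d, e, f, g, h}; (ii) for each edge, some bag contains both endpoints; (iii) the bags containing any fixed vertex form a subtree. All hold, so the decomposition is valid with width 3 − 1 = 2.

Yes; width 2.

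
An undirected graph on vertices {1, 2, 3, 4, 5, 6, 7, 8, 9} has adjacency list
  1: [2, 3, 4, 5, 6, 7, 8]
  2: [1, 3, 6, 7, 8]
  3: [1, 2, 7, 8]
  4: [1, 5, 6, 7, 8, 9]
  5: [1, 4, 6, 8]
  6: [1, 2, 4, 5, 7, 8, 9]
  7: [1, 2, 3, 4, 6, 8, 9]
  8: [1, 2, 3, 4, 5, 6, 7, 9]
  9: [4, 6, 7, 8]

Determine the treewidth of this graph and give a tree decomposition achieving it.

Every bag has size at most 5, so the width is 5 − 1 = 4 and tw(G) ≤ 4. For the lower bound, the 5 vertices {1, 2, 3, 7, 8} are pairwise adjacent, and any tree decomposition puts a clique entirely inside one bag — forcing width ≥ 4. Therefore the treewidth is 4.

Treewidth 4.
One such decomposition:
Bags: B1 = {1, 2, 3, 7, 8}  B2 = {1, 2, 6, 7, 8}  B3 = {1, 4, 6, 7, 8}  B4 = {4, 6, 7, 8, 9}  B5 = {1, 4, 5, 6, 8}
Tree: B1–B2, B2–B3, B3–B4, B3–B5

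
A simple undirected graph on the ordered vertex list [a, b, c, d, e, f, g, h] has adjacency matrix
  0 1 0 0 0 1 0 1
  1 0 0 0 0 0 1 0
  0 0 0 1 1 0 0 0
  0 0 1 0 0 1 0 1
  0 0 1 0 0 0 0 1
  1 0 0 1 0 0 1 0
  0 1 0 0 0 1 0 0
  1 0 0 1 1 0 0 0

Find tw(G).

A width-2 tree decomposition is:
Bags: B1 = {a, b, g}  B2 = {a, f, g}  B3 = {a, f, h}  B4 = {d, f, h}  B5 = {d, e, h}  B6 = {c, d, e}
Tree: B1–B2, B2–B3, B3–B4, B4–B5, B5–B6
Every bag has size at most 3, so the width is 3 − 1 = 2 and tw(G) ≤ 2. The edges b–g–f–a–b form a cycle, so G is not a tree and its treewidth is at least 2. Combining the bounds, tw(G) = 2.

2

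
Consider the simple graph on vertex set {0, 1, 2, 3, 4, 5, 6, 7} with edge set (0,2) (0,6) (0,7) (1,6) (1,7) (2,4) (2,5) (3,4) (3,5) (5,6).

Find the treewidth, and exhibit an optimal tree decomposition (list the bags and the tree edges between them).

Treewidth 2.
Bags: B1 = {3, 4, 5}  B2 = {2, 4, 5}  B3 = {2, 5, 6}  B4 = {0, 2, 6}  B5 = {0, 1, 6}  B6 = {0, 1, 7}
Tree: B1–B2, B2–B3, B3–B4, B4–B5, B5–B6

Every bag has size at most 3, so the width is 3 − 1 = 2 and tw(G) ≤ 2. Since 3–4–2–5–3 is a cycle in G, G is not acyclic. Forests are exactly the graphs of treewidth ≤ 1, so tw(G) ≥ 2. Therefore the treewidth is 2.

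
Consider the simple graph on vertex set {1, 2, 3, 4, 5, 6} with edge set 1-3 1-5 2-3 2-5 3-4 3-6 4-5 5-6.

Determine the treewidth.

A width-2 tree decomposition is:
Bags: B1 = {3, 4, 5}  B2 = {3, 5, 6}  B3 = {1, 3, 5}  B4 = {2, 3, 5}
Tree: B1–B2, B2–B3, B3–B4
The largest bag has 3 vertices, giving width 2; this decomposition certifies tw(G) ≤ 2. For the lower bound, G contains the cycle 4–3–6–5–4, so G is not a forest; only forests have treewidth ≤ 1, hence tw(G) ≥ 2. Combining the bounds, tw(G) = 2.

2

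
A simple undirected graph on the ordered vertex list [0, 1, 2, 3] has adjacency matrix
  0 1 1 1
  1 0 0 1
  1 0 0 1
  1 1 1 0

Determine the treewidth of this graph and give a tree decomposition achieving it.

Every bag has size at most 3, so the width is 3 − 1 = 2 and tw(G) ≤ 2. On the other hand G contains the 3-clique {0, 1, 3}. A clique must lie in a single bag of any decomposition, so no decomposition can have width below 2. The upper and lower bounds meet at 2, so that is the treewidth.

Treewidth 2.
Bags: B1 = {0, 2, 3}  B2 = {0, 1, 3}
Tree: B1–B2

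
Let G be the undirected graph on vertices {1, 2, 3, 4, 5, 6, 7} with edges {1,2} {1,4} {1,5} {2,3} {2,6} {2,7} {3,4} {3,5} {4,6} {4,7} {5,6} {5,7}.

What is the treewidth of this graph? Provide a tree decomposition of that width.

The largest bag has 4 vertices, giving width 3; this decomposition certifies tw(G) ≤ 3. For the lower bound: the 4 vertex sets {1,4}, {5,7}, {2}, {6} are disjoint, each induces a connected subgraph, and every pair is joined by at least one edge of G. Contracting each set to a single vertex therefore yields K_{4} as a minor, and since treewidth is minor-monotone, tw(G) ≥ tw(K_{4}) = 3. The upper and lower bounds meet at 3, so that is the treewidth.

Treewidth 3.
One optimal decomposition is:
Bags: B1 = {1, 2, 4, 5}  B2 = {2, 4, 5, 7}  B3 = {2, 4, 5, 6}  B4 = {2, 3, 4, 5}
Tree: B1–B2, B2–B3, B3–B4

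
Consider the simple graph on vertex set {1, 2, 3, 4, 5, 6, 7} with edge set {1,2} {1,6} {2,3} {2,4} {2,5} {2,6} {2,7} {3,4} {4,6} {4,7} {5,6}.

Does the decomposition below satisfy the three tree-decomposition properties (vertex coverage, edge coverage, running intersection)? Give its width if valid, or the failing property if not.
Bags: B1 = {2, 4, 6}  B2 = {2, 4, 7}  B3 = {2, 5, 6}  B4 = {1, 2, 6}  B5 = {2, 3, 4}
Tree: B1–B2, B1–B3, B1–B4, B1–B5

Yes; width 2.

Vertex coverage: the bags together contain {1, 2, 3, 4, 5, 6, 7}, the full vertex set. Edge coverage: each edge of G has both endpoints in at least one bag. Running intersection: for every vertex, the bags containing it form a connected subtree. All three properties hold, so this is a valid tree decomposition of width max|bag| − 1 = 2, and hence tw(G) ≤ 2.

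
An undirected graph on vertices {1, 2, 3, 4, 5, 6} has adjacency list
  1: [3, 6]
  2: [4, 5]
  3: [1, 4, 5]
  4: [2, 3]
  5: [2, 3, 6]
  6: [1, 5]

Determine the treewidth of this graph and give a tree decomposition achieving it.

Treewidth 2.
Bags: B1 = {1, 5, 6}  B2 = {1, 3, 5}  B3 = {2, 3, 5}  B4 = {2, 3, 4}
Tree: B1–B2, B2–B3, B3–B4

The largest bag has 3 vertices, giving width 2; this decomposition certifies tw(G) ≤ 2. Since 6–1–3–5–6 is a cycle in G, G is not acyclic. Forests are exactly the graphs of treewidth ≤ 1, so tw(G) ≥ 2. Hence tw(G) = 2 exactly.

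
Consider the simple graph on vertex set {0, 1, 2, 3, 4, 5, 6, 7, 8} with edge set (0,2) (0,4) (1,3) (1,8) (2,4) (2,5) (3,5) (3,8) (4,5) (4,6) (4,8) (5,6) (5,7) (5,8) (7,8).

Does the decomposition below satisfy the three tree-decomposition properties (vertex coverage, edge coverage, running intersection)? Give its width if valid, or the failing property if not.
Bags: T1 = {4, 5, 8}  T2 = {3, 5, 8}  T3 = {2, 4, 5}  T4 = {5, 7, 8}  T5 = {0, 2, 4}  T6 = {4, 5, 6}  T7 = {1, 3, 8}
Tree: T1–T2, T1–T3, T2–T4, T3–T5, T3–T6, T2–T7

Checking the three conditions: (i) the bags cover all of {0, 1, 2, 3, 4, 5, 6, 7, 8}; (ii) for each edge, some bag contains both endpoints; (iii) the bags containing any fixed vertex form a subtree. All hold, so the decomposition is valid with width 3 − 1 = 2.

Yes; width 2.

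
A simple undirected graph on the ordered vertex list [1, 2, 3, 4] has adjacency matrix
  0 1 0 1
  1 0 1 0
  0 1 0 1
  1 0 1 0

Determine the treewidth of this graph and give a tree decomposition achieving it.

Every bag has size at most 3, so the width is 3 − 1 = 2 and tw(G) ≤ 2. The edges 1–4–3–2–1 form a cycle, so G is not a tree and its treewidth is at least 2. Hence tw(G) = 2 exactly.

Treewidth 2.
One such decomposition:
Bags: B1 = {1, 3, 4}  B2 = {1, 2, 3}
Tree: B1–B2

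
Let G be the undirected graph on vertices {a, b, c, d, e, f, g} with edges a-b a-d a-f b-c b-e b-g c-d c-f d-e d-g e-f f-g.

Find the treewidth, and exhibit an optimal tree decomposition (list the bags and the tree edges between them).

Each bag holds 4 vertices, so the decomposition has width 3, which upper-bounds the treewidth. For the lower bound: the 4 vertex sets {d,g}, {b,e}, {f}, {a} are disjoint, each induces a connected subgraph, and every pair is joined by at least one edge of G. Contracting each set to a single vertex therefore yields K_{4} as a minor, and since treewidth is minor-monotone, tw(G) ≥ tw(K_{4}) = 3. Hence tw(G) = 3 exactly.

Treewidth 3.
Bags: B1 = {b, d, f, g}  B2 = {b, d, e, f}  B3 = {a, b, d, f}  B4 = {b, c, d, f}
Tree: B1–B2, B2–B3, B3–B4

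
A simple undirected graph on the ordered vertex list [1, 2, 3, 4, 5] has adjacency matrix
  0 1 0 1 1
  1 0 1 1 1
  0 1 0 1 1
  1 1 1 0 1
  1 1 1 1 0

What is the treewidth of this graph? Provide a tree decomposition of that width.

Treewidth 3.
Bags: B1 = {1, 2, 4, 5}  B2 = {2, 3, 4, 5}
Tree: B1–B2

Every bag has size at most 4, so the width is 4 − 1 = 3 and tw(G) ≤ 3. On the other hand G contains the 4-clique {1, 2, 4, 5}. A clique must lie in a single bag of any decomposition, so no decomposition can have width below 3. Combining the bounds, tw(G) = 3.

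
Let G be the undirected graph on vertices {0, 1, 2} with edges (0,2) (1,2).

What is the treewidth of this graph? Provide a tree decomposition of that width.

Treewidth 1.
One optimal decomposition is:
Bags: B1 = {1, 2}  B2 = {0, 2}
Tree: B1–B2

Every bag has size at most 2, so the width is 2 − 1 = 1 and tw(G) ≤ 1. Since G has at least one edge (e.g. 1–2), it is not an edgeless graph, so tw(G) ≥ 1. Combining the bounds, tw(G) = 1.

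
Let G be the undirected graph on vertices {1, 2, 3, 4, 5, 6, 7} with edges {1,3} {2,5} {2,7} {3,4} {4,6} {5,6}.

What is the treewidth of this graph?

A width-1 tree decomposition is:
Bags: B1 = {2, 7}  B2 = {2, 5}  B3 = {5, 6}  B4 = {4, 6}  B5 = {3, 4}  B6 = {1, 3}
Tree: B1–B2, B2–B3, B3–B4, B4–B5, B5–B6
The largest bag has 2 vertices, giving width 1; this decomposition certifies tw(G) ≤ 1. Any graph with an edge has treewidth ≥ 1, and G has the edge 7–2. Therefore the treewidth is 1.

1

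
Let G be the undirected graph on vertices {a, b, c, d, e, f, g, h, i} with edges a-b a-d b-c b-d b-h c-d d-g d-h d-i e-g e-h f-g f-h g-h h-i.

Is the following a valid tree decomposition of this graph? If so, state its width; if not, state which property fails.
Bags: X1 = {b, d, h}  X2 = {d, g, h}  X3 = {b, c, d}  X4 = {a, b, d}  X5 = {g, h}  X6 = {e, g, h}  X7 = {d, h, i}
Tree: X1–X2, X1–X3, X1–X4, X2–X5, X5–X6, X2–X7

A tree decomposition must satisfy three properties: every vertex lies in some bag; for every edge, both endpoints lie together in some bag; and for every vertex, the bags containing it form a connected subtree. Here vertex f appears in no bag, so the decomposition is invalid.

No — vertex f appears in no bag.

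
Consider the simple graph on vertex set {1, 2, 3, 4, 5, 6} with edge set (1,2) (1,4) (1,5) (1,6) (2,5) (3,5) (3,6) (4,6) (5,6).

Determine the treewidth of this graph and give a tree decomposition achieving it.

The largest bag has 3 vertices, giving width 2; this decomposition certifies tw(G) ≤ 2. For the lower bound, the 3 vertices {1, 4, 6} are pairwise adjacent, and any tree decomposition puts a clique entirely inside one bag — forcing width ≥ 2. Therefore the treewidth is 2.

Treewidth 2.
Bags: B1 = {1, 5, 6}  B2 = {1, 2, 5}  B3 = {1, 4, 6}  B4 = {3, 5, 6}
Tree: B1–B2, B1–B3, B1–B4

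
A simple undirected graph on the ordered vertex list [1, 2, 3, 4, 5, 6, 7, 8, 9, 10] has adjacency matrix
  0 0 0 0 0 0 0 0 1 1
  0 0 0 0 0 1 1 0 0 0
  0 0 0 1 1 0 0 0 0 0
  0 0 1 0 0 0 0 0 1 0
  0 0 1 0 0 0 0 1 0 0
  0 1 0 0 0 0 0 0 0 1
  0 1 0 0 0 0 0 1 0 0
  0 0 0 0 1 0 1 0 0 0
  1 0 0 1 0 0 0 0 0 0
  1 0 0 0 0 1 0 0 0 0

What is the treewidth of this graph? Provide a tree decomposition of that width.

Treewidth 2.
One such decomposition:
Bags: B1 = {3, 5, 8}  B2 = {3, 4, 8}  B3 = {4, 8, 9}  B4 = {1, 8, 9}  B5 = {1, 8, 10}  B6 = {6, 8, 10}  B7 = {2, 6, 8}  B8 = {2, 7, 8}
Tree: B1–B2, B2–B3, B3–B4, B4–B5, B5–B6, B6–B7, B7–B8

Each bag holds 3 vertices, so the decomposition has width 2, which upper-bounds the treewidth. The edges 8–5–3–4–9–1–10–6–2–7–8 form a cycle, so G is not a tree and its treewidth is at least 2. Therefore the treewidth is 2.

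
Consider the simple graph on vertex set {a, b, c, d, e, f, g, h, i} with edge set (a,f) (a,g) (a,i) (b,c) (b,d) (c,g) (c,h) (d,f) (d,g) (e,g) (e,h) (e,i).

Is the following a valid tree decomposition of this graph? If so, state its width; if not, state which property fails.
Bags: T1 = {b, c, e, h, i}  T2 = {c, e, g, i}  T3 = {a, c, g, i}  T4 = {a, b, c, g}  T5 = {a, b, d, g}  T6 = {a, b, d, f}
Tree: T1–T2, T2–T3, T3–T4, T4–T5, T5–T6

No — bags containing vertex b are not connected in the tree.

A tree decomposition must satisfy three properties: every vertex lies in some bag; for every edge, both endpoints lie together in some bag; and for every vertex, the bags containing it form a connected subtree. Here bags containing vertex b are not connected in the tree, so the decomposition is invalid.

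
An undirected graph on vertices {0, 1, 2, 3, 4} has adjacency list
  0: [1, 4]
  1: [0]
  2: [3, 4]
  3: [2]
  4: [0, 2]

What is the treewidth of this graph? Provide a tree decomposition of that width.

Treewidth 1.
Bags: B1 = {2, 4}  B2 = {0, 4}  B3 = {0, 1}  B4 = {2, 3}
Tree: B1–B2, B2–B3, B1–B4

The largest bag has 2 vertices, giving width 1; this decomposition certifies tw(G) ≤ 1. Since G has at least one edge (e.g. 2–4), it is not an edgeless graph, so tw(G) ≥ 1. Therefore the treewidth is 1.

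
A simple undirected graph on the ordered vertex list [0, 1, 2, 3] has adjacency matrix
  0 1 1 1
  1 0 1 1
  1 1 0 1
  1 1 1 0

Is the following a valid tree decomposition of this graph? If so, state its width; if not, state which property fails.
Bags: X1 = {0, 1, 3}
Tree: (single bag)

No — vertex 2 appears in no bag.

A tree decomposition must satisfy three properties: every vertex lies in some bag; for every edge, both endpoints lie together in some bag; and for every vertex, the bags containing it form a connected subtree. Here vertex 2 appears in no bag, so the decomposition is invalid.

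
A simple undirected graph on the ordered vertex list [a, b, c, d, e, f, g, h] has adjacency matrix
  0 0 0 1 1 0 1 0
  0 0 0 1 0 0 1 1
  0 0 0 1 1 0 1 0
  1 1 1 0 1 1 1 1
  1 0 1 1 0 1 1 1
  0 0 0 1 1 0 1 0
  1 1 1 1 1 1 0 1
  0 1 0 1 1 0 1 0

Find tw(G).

3

A width-3 tree decomposition is:
Bags: B1 = {d, e, f, g}  B2 = {d, e, g, h}  B3 = {a, d, e, g}  B4 = {c, d, e, g}  B5 = {b, d, g, h}
Tree: B1–B2, B2–B3, B1–B4, B2–B5
Every bag has size at most 4, so the width is 4 − 1 = 3 and tw(G) ≤ 3. For the lower bound, the 4 vertices {d, e, g, h} are pairwise adjacent, and any tree decomposition puts a clique entirely inside one bag — forcing width ≥ 3. Combining the bounds, tw(G) = 3.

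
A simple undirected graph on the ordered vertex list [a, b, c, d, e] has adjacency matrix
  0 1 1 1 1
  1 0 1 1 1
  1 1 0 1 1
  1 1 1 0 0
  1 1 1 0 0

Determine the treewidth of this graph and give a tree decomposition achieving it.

Each bag holds 4 vertices, so the decomposition has width 3, which upper-bounds the treewidth. Conversely, {a, b, c, d} is a clique of size 4, and the vertices of any clique must share a bag in every tree decomposition; so some bag has ≥ 4 vertices and tw(G) ≥ 3. Combining the bounds, tw(G) = 3.

Treewidth 3.
Bags: B1 = {a, b, c, e}  B2 = {a, b, c, d}
Tree: B1–B2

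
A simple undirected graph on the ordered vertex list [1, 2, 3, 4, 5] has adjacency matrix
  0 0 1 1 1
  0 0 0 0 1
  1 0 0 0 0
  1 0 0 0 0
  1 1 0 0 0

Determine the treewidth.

1

A width-1 tree decomposition is:
Bags: B1 = {1, 5}  B2 = {1, 3}  B3 = {1, 4}  B4 = {2, 5}
Tree: B1–B2, B1–B3, B1–B4
Every bag has size at most 2, so the width is 2 − 1 = 1 and tw(G) ≤ 1. Any graph with an edge has treewidth ≥ 1, and G has the edge 5–1. Therefore the treewidth is 1.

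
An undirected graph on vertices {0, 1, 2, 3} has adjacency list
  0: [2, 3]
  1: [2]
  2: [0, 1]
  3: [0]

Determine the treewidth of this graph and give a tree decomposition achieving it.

Every bag has size at most 2, so the width is 2 − 1 = 1 and tw(G) ≤ 1. Any graph with an edge has treewidth ≥ 1, and G has the edge 3–0. Therefore the treewidth is 1.

Treewidth 1.
One optimal decomposition is:
Bags: B1 = {0, 3}  B2 = {0, 2}  B3 = {1, 2}
Tree: B1–B2, B2–B3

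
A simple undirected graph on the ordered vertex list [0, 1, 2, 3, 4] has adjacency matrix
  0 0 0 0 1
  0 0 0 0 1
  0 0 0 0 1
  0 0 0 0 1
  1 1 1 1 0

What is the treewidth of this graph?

A width-1 tree decomposition is:
Bags: B1 = {3, 4}  B2 = {2, 4}  B3 = {1, 4}  B4 = {0, 4}
Tree: B1–B2, B1–B3, B1–B4
The largest bag has 2 vertices, giving width 1; this decomposition certifies tw(G) ≤ 1. Since G has at least one edge (e.g. 3–4), it is not an edgeless graph, so tw(G) ≥ 1. Combining the bounds, tw(G) = 1.

1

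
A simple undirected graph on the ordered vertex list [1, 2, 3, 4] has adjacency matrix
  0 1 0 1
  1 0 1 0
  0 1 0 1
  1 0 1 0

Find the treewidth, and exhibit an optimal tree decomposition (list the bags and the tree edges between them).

Treewidth 2.
One optimal decomposition is:
Bags: B1 = {2, 3, 4}  B2 = {1, 2, 4}
Tree: B1–B2

Every bag has size at most 3, so the width is 3 − 1 = 2 and tw(G) ≤ 2. Since 2–3–4–1–2 is a cycle in G, G is not acyclic. Forests are exactly the graphs of treewidth ≤ 1, so tw(G) ≥ 2. Hence tw(G) = 2 exactly.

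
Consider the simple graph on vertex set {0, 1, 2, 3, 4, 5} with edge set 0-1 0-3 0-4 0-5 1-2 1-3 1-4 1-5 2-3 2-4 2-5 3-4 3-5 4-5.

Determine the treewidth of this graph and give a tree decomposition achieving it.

Each bag holds 5 vertices, so the decomposition has width 4, which upper-bounds the treewidth. On the other hand G contains the 5-clique {0, 1, 3, 4, 5}. A clique must lie in a single bag of any decomposition, so no decomposition can have width below 4. Hence tw(G) = 4 exactly.

Treewidth 4.
Bags: B1 = {0, 1, 3, 4, 5}  B2 = {1, 2, 3, 4, 5}
Tree: B1–B2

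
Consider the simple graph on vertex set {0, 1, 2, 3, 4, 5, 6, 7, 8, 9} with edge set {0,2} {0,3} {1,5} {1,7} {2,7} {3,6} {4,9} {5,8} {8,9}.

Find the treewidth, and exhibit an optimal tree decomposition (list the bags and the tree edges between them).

The largest bag has 2 vertices, giving width 1; this decomposition certifies tw(G) ≤ 1. Any graph with an edge has treewidth ≥ 1, and G has the edge 6–3. The upper and lower bounds meet at 1, so that is the treewidth.

Treewidth 1.
Bags: B1 = {3, 6}  B2 = {0, 3}  B3 = {0, 2}  B4 = {2, 7}  B5 = {1, 7}  B6 = {1, 5}  B7 = {5, 8}  B8 = {8, 9}  B9 = {4, 9}
Tree: B1–B2, B2–B3, B3–B4, B4–B5, B5–B6, B6–B7, B7–B8, B8–B9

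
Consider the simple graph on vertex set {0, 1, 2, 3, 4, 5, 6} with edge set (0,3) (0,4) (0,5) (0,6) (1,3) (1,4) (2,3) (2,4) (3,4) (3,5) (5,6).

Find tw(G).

A width-2 tree decomposition is:
Bags: B1 = {0, 5, 6}  B2 = {0, 3, 5}  B3 = {0, 3, 4}  B4 = {1, 3, 4}  B5 = {2, 3, 4}
Tree: B1–B2, B2–B3, B3–B4, B4–B5
The largest bag has 3 vertices, giving width 2; this decomposition certifies tw(G) ≤ 2. For the lower bound, the 3 vertices {0, 3, 4} are pairwise adjacent, and any tree decomposition puts a clique entirely inside one bag — forcing width ≥ 2. Combining the bounds, tw(G) = 2.

2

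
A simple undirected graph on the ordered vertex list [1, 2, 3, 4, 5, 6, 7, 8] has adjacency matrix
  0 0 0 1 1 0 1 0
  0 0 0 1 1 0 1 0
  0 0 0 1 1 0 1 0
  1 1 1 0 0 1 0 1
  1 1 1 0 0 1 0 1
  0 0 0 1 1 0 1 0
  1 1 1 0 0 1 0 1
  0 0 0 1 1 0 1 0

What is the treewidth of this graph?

A width-3 tree decomposition is:
Bags: B1 = {3, 4, 5, 7}  B2 = {2, 4, 5, 7}  B3 = {4, 5, 7, 8}  B4 = {1, 4, 5, 7}  B5 = {4, 5, 6, 7}
Tree: B1–B2, B2–B3, B3–B4, B4–B5
Every bag has size at most 4, so the width is 4 − 1 = 3 and tw(G) ≤ 3. For the lower bound: the 4 vertex sets {3,5}, {2,7}, {4}, {8} are disjoint, each induces a connected subgraph, and every pair is joined by at least one edge of G. Contracting each set to a single vertex therefore yields K_{4} as a minor, and since treewidth is minor-monotone, tw(G) ≥ tw(K_{4}) = 3. The upper and lower bounds meet at 3, so that is the treewidth.

3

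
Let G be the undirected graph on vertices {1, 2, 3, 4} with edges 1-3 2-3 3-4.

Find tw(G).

A width-1 tree decomposition is:
Bags: B1 = {3, 4}  B2 = {2, 3}  B3 = {1, 3}
Tree: B1–B2, B1–B3
Every bag has size at most 2, so the width is 2 − 1 = 1 and tw(G) ≤ 1. Any graph with an edge has treewidth ≥ 1, and G has the edge 3–4. Hence tw(G) = 1 exactly.

1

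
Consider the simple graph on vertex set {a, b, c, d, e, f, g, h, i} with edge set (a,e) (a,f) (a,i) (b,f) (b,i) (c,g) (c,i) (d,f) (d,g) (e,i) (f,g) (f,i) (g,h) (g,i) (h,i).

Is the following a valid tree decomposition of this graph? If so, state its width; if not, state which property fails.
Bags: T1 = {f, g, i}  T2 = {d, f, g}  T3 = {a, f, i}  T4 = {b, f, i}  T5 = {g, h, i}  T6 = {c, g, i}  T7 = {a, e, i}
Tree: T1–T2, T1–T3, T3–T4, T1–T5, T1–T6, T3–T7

Every vertex of G appears in some bag (union = {a, b, c, d, e, f, g, h, i}); every edge is covered by a bag; and for each vertex v the set of bags containing v is connected in the bag tree. The decomposition is therefore valid. The largest bag has 3 vertices, so the width is 2.

Yes; width 2.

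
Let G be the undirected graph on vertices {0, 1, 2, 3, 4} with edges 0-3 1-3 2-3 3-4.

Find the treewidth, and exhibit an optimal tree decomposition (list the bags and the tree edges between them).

Each bag holds 2 vertices, so the decomposition has width 1, which upper-bounds the treewidth. Any graph with an edge has treewidth ≥ 1, and G has the edge 3–2. Therefore the treewidth is 1.

Treewidth 1.
Bags: B1 = {2, 3}  B2 = {0, 3}  B3 = {1, 3}  B4 = {3, 4}
Tree: B1–B2, B1–B3, B1–B4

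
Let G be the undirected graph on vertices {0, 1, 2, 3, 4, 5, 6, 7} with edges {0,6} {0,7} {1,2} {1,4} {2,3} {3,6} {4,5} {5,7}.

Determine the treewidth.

A width-2 tree decomposition is:
Bags: B1 = {0, 3, 6}  B2 = {0, 2, 3}  B3 = {0, 1, 2}  B4 = {0, 1, 4}  B5 = {0, 4, 5}  B6 = {0, 5, 7}
Tree: B1–B2, B2–B3, B3–B4, B4–B5, B5–B6
The largest bag has 3 vertices, giving width 2; this decomposition certifies tw(G) ≤ 2. Since 0–6–3–2–1–4–5–7–0 is a cycle in G, G is not acyclic. Forests are exactly the graphs of treewidth ≤ 1, so tw(G) ≥ 2. Hence tw(G) = 2 exactly.

2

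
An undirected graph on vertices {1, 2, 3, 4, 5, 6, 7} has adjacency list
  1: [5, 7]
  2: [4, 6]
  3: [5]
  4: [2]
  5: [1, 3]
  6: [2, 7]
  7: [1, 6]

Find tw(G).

1

A width-1 tree decomposition is:
Bags: B1 = {2, 4}  B2 = {2, 6}  B3 = {6, 7}  B4 = {1, 7}  B5 = {1, 5}  B6 = {3, 5}
Tree: B1–B2, B2–B3, B3–B4, B4–B5, B5–B6
Every bag has size at most 2, so the width is 2 − 1 = 1 and tw(G) ≤ 1. Any graph with an edge has treewidth ≥ 1, and G has the edge 4–2. Hence tw(G) = 1 exactly.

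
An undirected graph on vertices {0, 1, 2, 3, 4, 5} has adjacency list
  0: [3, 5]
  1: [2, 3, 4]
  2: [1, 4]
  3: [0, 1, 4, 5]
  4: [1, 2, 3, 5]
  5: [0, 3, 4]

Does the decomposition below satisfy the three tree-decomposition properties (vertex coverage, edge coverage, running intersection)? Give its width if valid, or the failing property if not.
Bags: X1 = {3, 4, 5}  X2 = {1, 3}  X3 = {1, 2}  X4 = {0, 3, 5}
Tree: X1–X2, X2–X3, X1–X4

A tree decomposition must satisfy three properties: every vertex lies in some bag; for every edge, both endpoints lie together in some bag; and for every vertex, the bags containing it form a connected subtree. Here edge (4,1) lies in no bag, so the decomposition is invalid.

No — edge (4,1) lies in no bag.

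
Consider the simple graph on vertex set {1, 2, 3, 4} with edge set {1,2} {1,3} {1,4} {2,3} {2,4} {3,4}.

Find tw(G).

3

A width-3 tree decomposition is:
Bags: B1 = {1, 2, 3, 4}
Tree: (single bag)
A single bag containing all 4 vertices is trivially a valid decomposition of width 3. For the lower bound, the 4 vertices {1, 2, 3, 4} are pairwise adjacent, and any tree decomposition puts a clique entirely inside one bag — forcing width ≥ 3. Combining the bounds, tw(G) = 3.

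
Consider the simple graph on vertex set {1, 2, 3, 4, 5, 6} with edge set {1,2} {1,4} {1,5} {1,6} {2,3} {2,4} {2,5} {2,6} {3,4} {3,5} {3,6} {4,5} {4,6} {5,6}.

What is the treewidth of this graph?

A width-4 tree decomposition is:
Bags: B1 = {2, 3, 4, 5, 6}  B2 = {1, 2, 4, 5, 6}
Tree: B1–B2
The largest bag has 5 vertices, giving width 4; this decomposition certifies tw(G) ≤ 4. For the lower bound, the 5 vertices {1, 2, 4, 5, 6} are pairwise adjacent, and any tree decomposition puts a clique entirely inside one bag — forcing width ≥ 4. Combining the bounds, tw(G) = 4.

4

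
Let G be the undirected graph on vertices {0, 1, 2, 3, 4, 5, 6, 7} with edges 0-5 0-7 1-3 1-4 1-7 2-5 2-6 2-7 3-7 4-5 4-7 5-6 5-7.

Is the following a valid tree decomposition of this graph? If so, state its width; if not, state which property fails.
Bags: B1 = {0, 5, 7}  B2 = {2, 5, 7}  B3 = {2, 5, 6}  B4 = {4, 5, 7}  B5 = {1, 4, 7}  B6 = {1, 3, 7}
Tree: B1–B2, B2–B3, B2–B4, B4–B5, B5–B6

Checking the three conditions: (i) the bags cover all of {0, 1, 2, 3, 4, 5, 6, 7}; (ii) for each edge, some bag contains both endpoints; (iii) the bags containing any fixed vertex form a subtree. All hold, so the decomposition is valid with width 3 − 1 = 2.

Yes; width 2.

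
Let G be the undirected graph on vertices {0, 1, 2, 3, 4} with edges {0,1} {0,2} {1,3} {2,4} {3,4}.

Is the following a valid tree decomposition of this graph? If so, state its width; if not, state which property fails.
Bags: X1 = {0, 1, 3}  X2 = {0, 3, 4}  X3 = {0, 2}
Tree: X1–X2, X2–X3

No — edge (4,2) lies in no bag.

A tree decomposition must satisfy three properties: every vertex lies in some bag; for every edge, both endpoints lie together in some bag; and for every vertex, the bags containing it form a connected subtree. Here edge (4,2) lies in no bag, so the decomposition is invalid.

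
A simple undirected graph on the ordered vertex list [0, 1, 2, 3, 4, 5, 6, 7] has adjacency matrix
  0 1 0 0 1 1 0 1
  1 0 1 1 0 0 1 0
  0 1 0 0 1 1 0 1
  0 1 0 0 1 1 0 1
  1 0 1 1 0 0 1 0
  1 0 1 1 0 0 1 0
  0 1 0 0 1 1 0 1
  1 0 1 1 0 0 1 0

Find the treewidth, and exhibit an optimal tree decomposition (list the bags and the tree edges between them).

Treewidth 4.
One optimal decomposition is:
Bags: B1 = {1, 4, 5, 6, 7}  B2 = {1, 2, 4, 5, 7}  B3 = {1, 3, 4, 5, 7}  B4 = {0, 1, 4, 5, 7}
Tree: B1–B2, B2–B3, B3–B4

The largest bag has 5 vertices, giving width 4; this decomposition certifies tw(G) ≤ 4. For the lower bound: the 5 vertex sets {1,6}, {2,7}, {3,4}, {5}, {0} are disjoint, each induces a connected subgraph, and every pair is joined by at least one edge of G. Contracting each set to a single vertex therefore yields K_{5} as a minor, and since treewidth is minor-monotone, tw(G) ≥ tw(K_{5}) = 4. Combining the bounds, tw(G) = 4.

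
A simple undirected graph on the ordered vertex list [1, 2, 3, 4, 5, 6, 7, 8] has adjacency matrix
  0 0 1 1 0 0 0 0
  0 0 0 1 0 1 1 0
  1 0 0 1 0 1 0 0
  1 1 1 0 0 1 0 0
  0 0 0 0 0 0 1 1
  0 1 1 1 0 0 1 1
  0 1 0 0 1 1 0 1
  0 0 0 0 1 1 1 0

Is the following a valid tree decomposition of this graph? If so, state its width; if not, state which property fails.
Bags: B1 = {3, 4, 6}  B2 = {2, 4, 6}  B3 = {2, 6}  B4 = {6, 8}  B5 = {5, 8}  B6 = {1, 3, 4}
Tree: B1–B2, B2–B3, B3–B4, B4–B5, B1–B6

A tree decomposition must satisfy three properties: every vertex lies in some bag; for every edge, both endpoints lie together in some bag; and for every vertex, the bags containing it form a connected subtree. Here vertex 7 appears in no bag, so the decomposition is invalid.

No — vertex 7 appears in no bag.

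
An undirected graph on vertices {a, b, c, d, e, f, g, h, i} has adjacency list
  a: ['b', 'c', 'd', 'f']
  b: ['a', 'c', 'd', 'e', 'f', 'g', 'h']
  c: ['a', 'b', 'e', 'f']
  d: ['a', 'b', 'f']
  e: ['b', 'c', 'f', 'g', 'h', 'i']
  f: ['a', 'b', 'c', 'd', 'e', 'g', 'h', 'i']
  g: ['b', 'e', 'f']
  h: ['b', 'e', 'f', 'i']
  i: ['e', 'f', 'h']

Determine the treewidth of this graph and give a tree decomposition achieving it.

Each bag holds 4 vertices, so the decomposition has width 3, which upper-bounds the treewidth. Conversely, {a, b, d, f} is a clique of size 4, and the vertices of any clique must share a bag in every tree decomposition; so some bag has ≥ 4 vertices and tw(G) ≥ 3. The upper and lower bounds meet at 3, so that is the treewidth.

Treewidth 3.
Bags: B1 = {b, c, e, f}  B2 = {b, e, f, g}  B3 = {b, e, f, h}  B4 = {e, f, h, i}  B5 = {a, b, c, f}  B6 = {a, b, d, f}
Tree: B1–B2, B2–B3, B3–B4, B1–B5, B5–B6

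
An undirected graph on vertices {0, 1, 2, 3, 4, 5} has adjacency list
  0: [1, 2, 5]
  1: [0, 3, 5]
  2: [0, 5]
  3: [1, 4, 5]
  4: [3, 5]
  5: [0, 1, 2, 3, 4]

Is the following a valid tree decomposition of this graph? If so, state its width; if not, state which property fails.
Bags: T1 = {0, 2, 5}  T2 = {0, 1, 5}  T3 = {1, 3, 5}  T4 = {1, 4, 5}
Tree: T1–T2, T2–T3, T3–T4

No — edge (3,4) lies in no bag.

A tree decomposition must satisfy three properties: every vertex lies in some bag; for every edge, both endpoints lie together in some bag; and for every vertex, the bags containing it form a connected subtree. Here edge (3,4) lies in no bag, so the decomposition is invalid.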